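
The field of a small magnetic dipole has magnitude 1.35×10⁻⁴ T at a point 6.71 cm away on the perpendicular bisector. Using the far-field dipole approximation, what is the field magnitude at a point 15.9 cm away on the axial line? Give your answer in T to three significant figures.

B ≈ 2.03×10⁻⁵ T

Dipole fields scale as 1/r³ in the far field.
The axial field is twice the equatorial field at the same r, so the geometry factor is 2/1.
B₂ = B₁ · (2/1) · (r₁/r₂)³ = 1.35×10⁻⁴ · 2 · (6.71/15.9)³.
(r₁/r₂)³ = (0.422)³ = 0.07516.
B₂ ≈ 2.029×10⁻⁵ T.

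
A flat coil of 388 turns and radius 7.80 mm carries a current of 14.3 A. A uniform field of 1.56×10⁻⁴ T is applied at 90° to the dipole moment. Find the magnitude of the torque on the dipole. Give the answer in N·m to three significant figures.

m = NIA = NIπa² = 388·(14.3)·π·(0.00780)² = 1.06 A·m².
Torque on a magnetic dipole: τ = mB sinθ.
τ = (1.06)(1.56×10⁻⁴)·sin90° = 1.654×10⁻⁴ N·m.

τ ≈ 1.65×10⁻⁴ N·m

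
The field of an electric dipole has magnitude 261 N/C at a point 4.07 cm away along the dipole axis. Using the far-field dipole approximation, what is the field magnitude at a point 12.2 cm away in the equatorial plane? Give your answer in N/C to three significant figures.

Dipole fields scale as 1/r³ in the far field.
The axial field is twice the equatorial field at the same r, so the geometry factor is 1/2.
E₂ = E₁ · (1/2) · (r₁/r₂)³ = 261 · 0.5 · (4.07/12.2)³.
(r₁/r₂)³ = (0.3336)³ = 0.03713.
E₂ ≈ 4.845 N/C.

E ≈ 4.85 N/C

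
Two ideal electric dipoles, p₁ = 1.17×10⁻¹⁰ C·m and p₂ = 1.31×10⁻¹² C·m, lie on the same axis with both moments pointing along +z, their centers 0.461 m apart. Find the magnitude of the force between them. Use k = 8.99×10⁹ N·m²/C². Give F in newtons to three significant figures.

On-axis field of dipole 1 at distance r: E = 2kp₁/r³. Force on dipole 2 is F = p₂·dE/dr (gradient along axis).
dE/dr = −6kp₁/r⁴, so |F| = 6kp₁p₂/r⁴ (attractive for aligned moments).
F = 6(8.99×10⁹)(1.17×10⁻¹⁰)(1.31×10⁻¹²)/(0.461)⁴ = 1.830×10⁻¹⁰ N.

F ≈ 1.83×10⁻¹⁰ N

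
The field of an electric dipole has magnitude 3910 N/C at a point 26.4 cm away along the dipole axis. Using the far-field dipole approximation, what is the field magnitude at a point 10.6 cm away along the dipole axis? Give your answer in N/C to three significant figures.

E ≈ 6.04×10⁴ N/C

Dipole fields scale as 1/r³ in the far field; the geometry is the same at both points.
E₂ = E₁ · (r₁/r₂)³ = 3910 · (26.4/10.6)³.
(r₁/r₂)³ = (2.491)³ = 15.45.
E₂ ≈ 6.040×10⁴ N/C.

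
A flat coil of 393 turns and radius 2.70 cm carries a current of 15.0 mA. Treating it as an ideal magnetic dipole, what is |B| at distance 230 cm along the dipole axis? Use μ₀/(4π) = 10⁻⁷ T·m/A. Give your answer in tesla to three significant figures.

m = NIA = NIπa² = 393·(0.0150)·π·(0.0270)² = 0.0135 A·m².
On axis B = (μ₀/4π)·2m/r³.
B = 2·(10⁻⁷)·(0.0135) / (2.30)³ = 2.219×10⁻¹⁰ T.

B ≈ 2.22×10⁻¹⁰ T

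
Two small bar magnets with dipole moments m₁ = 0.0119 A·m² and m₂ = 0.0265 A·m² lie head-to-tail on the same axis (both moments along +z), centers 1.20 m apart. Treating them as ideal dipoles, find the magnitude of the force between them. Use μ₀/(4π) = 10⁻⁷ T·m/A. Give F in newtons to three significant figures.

F ≈ 9.12×10⁻¹¹ N

On-axis B of dipole 1: B = (μ₀/4π)·2m₁/r³. Force on dipole 2: F = m₂·dB/dr.
dB/dr = −(μ₀/4π)·6m₁/r⁴, so |F| = (μ₀/4π)·6m₁m₂/r⁴.
F = 6(10⁻⁷)(0.0119)(0.0265)/(1.20)⁴ = 9.125×10⁻¹¹ N.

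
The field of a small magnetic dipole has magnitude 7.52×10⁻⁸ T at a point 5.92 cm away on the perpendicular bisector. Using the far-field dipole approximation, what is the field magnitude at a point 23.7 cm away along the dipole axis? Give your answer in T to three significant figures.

Dipole fields scale as 1/r³ in the far field.
The axial field is twice the equatorial field at the same r, so the geometry factor is 2/1.
B₂ = B₁ · (2/1) · (r₁/r₂)³ = 7.52×10⁻⁸ · 2 · (5.92/23.7)³.
(r₁/r₂)³ = (0.2498)³ = 0.01559.
B₂ ≈ 2.344×10⁻⁹ T.

B ≈ 2.34×10⁻⁹ T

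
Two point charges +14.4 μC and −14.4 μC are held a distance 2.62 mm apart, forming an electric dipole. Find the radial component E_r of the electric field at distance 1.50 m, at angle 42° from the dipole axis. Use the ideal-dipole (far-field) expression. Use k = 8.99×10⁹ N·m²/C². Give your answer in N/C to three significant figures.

Dipole moment p = qd = (1.44×10⁻⁵ C)(0.00262 m) = 3.773×10⁻⁸ C·m.
For a dipole, E_r = (2kp cosθ)/r³.
kp/r³ = (8.99×10⁹)(3.773×10⁻⁸)/(1.50)³ = 100.5 N/C.
E_r = 2·100.5·cos42° = 149.4 N/C.

E_r ≈ 149 N/C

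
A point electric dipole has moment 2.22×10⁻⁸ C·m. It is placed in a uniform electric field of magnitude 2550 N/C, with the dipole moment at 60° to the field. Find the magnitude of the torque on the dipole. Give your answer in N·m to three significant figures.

Torque on an electric dipole: τ = pE sinθ.
τ = (2.22×10⁻⁸)(2550)·sin60° = 4.903×10⁻⁵ N·m.

τ ≈ 4.90×10⁻⁵ N·m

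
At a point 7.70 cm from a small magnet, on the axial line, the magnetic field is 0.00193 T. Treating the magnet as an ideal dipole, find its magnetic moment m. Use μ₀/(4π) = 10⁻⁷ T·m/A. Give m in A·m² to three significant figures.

m ≈ 4.41 A·m²

On axis B = (μ₀/4π)·2m/r³, so m = Br³·4π/(μ₀·2).
m = (0.00193)·(0.0770)³ / (2·10⁻⁷) = 4.406 A·m².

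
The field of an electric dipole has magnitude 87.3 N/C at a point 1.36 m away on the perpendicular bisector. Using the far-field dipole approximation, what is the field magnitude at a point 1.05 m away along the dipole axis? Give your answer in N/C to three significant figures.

Dipole fields scale as 1/r³ in the far field.
The axial field is twice the equatorial field at the same r, so the geometry factor is 2/1.
E₂ = E₁ · (2/1) · (r₁/r₂)³ = 87.3 · 2 · (1.36/1.05)³.
(r₁/r₂)³ = (1.295)³ = 2.173.
E₂ ≈ 379.4 N/C.

E ≈ 379 N/C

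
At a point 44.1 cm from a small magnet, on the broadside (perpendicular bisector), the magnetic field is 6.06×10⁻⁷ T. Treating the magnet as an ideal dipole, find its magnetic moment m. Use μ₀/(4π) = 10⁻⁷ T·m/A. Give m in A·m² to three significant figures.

In the equatorial plane B = (μ₀/4π)·m/r³, so m = Br³·4π/(μ₀).
m = (6.06×10⁻⁷)·(0.441)³ / (10⁻⁷) = 0.5197 A·m².

m ≈ 0.520 A·m²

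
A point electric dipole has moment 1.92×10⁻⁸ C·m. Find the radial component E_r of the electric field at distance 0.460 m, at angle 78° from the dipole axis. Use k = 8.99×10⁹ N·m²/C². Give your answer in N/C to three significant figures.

E_r ≈ 737 N/C

For a dipole, E_r = (2kp cosθ)/r³.
kp/r³ = (8.99×10⁹)(1.92×10⁻⁸)/(0.460)³ = 1773 N/C.
E_r = 2·1773·cos78° = 737.4 N/C.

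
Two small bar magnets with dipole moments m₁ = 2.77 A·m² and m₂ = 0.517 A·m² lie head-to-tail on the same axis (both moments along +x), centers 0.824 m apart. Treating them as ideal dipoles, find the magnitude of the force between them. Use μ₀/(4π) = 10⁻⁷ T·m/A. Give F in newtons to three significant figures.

F ≈ 1.86×10⁻⁶ N

On-axis B of dipole 1: B = (μ₀/4π)·2m₁/r³. Force on dipole 2: F = m₂·dB/dr.
dB/dr = −(μ₀/4π)·6m₁/r⁴, so |F| = (μ₀/4π)·6m₁m₂/r⁴.
F = 6(10⁻⁷)(2.77)(0.517)/(0.824)⁴ = 1.864×10⁻⁶ N.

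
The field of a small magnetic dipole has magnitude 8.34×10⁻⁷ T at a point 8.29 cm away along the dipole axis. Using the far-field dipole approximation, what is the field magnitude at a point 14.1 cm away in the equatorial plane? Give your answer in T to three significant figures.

B ≈ 8.48×10⁻⁸ T

Dipole fields scale as 1/r³ in the far field.
The axial field is twice the equatorial field at the same r, so the geometry factor is 1/2.
B₂ = B₁ · (1/2) · (r₁/r₂)³ = 8.34×10⁻⁷ · 0.5 · (8.29/14.1)³.
(r₁/r₂)³ = (0.5879)³ = 0.2032.
B₂ ≈ 8.475×10⁻⁸ T.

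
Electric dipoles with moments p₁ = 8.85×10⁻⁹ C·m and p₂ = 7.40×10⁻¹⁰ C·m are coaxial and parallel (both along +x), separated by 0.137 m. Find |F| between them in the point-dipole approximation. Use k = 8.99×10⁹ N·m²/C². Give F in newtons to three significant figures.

On-axis field of dipole 1 at distance r: E = 2kp₁/r³. Force on dipole 2 is F = p₂·dE/dr (gradient along axis).
dE/dr = −6kp₁/r⁴, so |F| = 6kp₁p₂/r⁴ (attractive for aligned moments).
F = 6(8.99×10⁹)(8.85×10⁻⁹)(7.40×10⁻¹⁰)/(0.137)⁴ = 0.001003 N.

F ≈ 0.00100 N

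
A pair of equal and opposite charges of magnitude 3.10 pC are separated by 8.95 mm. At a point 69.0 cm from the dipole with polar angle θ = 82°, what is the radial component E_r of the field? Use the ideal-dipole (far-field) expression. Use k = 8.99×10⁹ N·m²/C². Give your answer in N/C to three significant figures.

Dipole moment p = qd = (3.10×10⁻¹² C)(0.00895 m) = 2.775×10⁻¹⁴ C·m.
For a dipole, E_r = (2kp cosθ)/r³.
kp/r³ = (8.99×10⁹)(2.775×10⁻¹⁴)/(0.690)³ = 7.594×10⁻⁴ N/C.
E_r = 2·7.594×10⁻⁴·cos82° = 2.114×10⁻⁴ N/C.

E_r ≈ 2.11×10⁻⁴ N/C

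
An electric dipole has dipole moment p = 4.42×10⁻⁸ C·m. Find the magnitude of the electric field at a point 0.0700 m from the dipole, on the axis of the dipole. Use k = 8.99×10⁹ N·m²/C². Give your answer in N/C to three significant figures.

On the dipole axis E = 2kp/r³.
E = 2·(8.99×10⁹)(4.42×10⁻⁸) / (0.0700)³ = 2.317×10⁶ N/C.

E ≈ 2.32×10⁶ N/C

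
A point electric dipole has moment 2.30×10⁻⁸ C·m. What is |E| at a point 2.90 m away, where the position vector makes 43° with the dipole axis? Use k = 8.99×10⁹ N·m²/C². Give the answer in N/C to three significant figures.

E ≈ 13.7 N/C

At angle θ the dipole field magnitude is E = (kp/r³)·√(1 + 3cos²θ).
kp/r³ = (8.99×10⁹)(2.30×10⁻⁸) / (2.90)³ = 8.478 N/C.
√(1 + 3cos²43°) = √(1 + 3·0.5349) = √2.6046 ≈ 1.6139.
E ≈ 8.478 × 1.614 = 13.68 N/C.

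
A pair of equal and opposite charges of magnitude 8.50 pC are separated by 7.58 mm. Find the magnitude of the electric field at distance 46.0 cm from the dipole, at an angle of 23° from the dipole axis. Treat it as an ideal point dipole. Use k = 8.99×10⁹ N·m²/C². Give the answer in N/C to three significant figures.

Dipole moment p = qd = (8.50×10⁻¹² C)(0.00758 m) = 6.443×10⁻¹⁴ C·m.
At angle θ the dipole field magnitude is E = (kp/r³)·√(1 + 3cos²θ).
kp/r³ = (8.99×10⁹)(6.443×10⁻¹⁴) / (0.460)³ = 0.005951 N/C.
√(1 + 3cos²23°) = √(1 + 3·0.8473) = √3.5420 ≈ 1.8820.
E ≈ 0.005951 × 1.882 = 0.01120 N/C.

E ≈ 0.0112 N/C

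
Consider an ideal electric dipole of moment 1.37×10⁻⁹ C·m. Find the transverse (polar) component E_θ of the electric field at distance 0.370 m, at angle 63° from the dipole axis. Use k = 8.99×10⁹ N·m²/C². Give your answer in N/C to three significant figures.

For a dipole, E_θ = (kp sinθ)/r³.
kp/r³ = (8.99×10⁹)(1.37×10⁻⁹)/(0.370)³ = 243.2 N/C.
E_θ = 243.2·sin63° = 216.6 N/C.

E_θ ≈ 217 N/C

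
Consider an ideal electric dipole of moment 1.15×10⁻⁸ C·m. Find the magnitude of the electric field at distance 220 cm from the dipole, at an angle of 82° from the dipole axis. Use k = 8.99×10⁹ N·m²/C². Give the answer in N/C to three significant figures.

At angle θ the dipole field magnitude is E = (kp/r³)·√(1 + 3cos²θ).
kp/r³ = (8.99×10⁹)(1.15×10⁻⁸) / (2.20)³ = 9.709 N/C.
√(1 + 3cos²82°) = √(1 + 3·0.0194) = √1.0581 ≈ 1.0286.
E ≈ 9.709 × 1.029 = 9.987 N/C.

E ≈ 9.99 N/C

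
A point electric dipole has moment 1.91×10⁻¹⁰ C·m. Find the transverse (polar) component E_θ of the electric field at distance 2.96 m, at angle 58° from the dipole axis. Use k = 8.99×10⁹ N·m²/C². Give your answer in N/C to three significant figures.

For a dipole, E_θ = (kp sinθ)/r³.
kp/r³ = (8.99×10⁹)(1.91×10⁻¹⁰)/(2.96)³ = 0.06621 N/C.
E_θ = 0.06621·sin58° = 0.05615 N/C.

E_θ ≈ 0.0561 N/C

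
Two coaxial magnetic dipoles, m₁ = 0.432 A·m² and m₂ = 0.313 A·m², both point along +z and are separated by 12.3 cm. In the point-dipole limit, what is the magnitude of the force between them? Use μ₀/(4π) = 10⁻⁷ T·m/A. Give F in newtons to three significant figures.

On-axis B of dipole 1: B = (μ₀/4π)·2m₁/r³. Force on dipole 2: F = m₂·dB/dr.
dB/dr = −(μ₀/4π)·6m₁/r⁴, so |F| = (μ₀/4π)·6m₁m₂/r⁴.
F = 6(10⁻⁷)(0.432)(0.313)/(0.123)⁴ = 3.545×10⁻⁴ N.

F ≈ 3.54×10⁻⁴ N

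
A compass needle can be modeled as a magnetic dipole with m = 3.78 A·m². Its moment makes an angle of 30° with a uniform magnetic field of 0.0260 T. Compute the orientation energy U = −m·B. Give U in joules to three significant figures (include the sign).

U = −m·B = −mB cosθ.
U = −(3.78)(0.0260)·cos30° = -0.08511 J.

U ≈ -0.0851 J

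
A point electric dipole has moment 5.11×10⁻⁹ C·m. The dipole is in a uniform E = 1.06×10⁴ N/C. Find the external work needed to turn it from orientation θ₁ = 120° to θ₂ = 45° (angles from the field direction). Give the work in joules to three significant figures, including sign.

W_ext = ΔU = U(θ₂) − U(θ₁) = −pE cosθ₂ − (−pE cosθ₁) = pE(cosθ₁ − cosθ₂).
W = (5.11×10⁻⁹)(1.06×10⁴)·(cos120° − cos45°) = (5.417×10⁻⁵)·(-1.2071) = -6.538×10⁻⁵ J.

W ≈ -6.54×10⁻⁵ J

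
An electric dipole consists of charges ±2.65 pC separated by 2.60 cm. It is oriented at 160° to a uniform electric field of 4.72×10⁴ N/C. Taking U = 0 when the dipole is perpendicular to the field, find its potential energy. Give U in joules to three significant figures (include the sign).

U ≈ 3.06×10⁻⁹ J

Dipole moment p = qd = (2.65×10⁻¹² C)(0.0260 m) = 6.89×10⁻¹⁴ C·m.
U = −p·E = −pE cosθ.
U = −(6.89×10⁻¹⁴)(4.72×10⁴)·cos160° = 3.056×10⁻⁹ J.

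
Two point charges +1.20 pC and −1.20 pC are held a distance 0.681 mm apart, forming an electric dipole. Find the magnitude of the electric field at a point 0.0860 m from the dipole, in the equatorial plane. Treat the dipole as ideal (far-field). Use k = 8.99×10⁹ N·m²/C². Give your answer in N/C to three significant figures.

Dipole moment p = qd = (1.20×10⁻¹² C)(6.81×10⁻⁴ m) = 8.172×10⁻¹⁶ C·m.
In the equatorial plane E = kp/r³.
E = (8.99×10⁹)(8.172×10⁻¹⁶) / (0.0860)³ = 0.01155 N/C.

E ≈ 0.0116 N/C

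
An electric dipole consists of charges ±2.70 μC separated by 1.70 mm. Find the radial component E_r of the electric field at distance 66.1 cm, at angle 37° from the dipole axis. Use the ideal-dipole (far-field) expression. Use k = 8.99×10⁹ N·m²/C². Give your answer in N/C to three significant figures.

E_r ≈ 228 N/C

Dipole moment p = qd = (2.70×10⁻⁶ C)(0.00170 m) = 4.59×10⁻⁹ C·m.
For a dipole, E_r = (2kp cosθ)/r³.
kp/r³ = (8.99×10⁹)(4.59×10⁻⁹)/(0.661)³ = 142.9 N/C.
E_r = 2·142.9·cos37° = 228.2 N/C.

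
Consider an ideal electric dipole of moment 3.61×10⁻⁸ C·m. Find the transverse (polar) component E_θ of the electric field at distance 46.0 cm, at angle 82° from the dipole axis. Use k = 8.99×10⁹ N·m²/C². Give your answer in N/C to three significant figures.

For a dipole, E_θ = (kp sinθ)/r³.
kp/r³ = (8.99×10⁹)(3.61×10⁻⁸)/(0.460)³ = 3334 N/C.
E_θ = 3334·sin82° = 3302 N/C.

E_θ ≈ 3300 N/C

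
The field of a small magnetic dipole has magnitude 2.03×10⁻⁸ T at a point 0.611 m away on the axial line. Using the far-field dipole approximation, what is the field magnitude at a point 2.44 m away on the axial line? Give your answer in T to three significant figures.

B ≈ 3.19×10⁻¹⁰ T

Dipole fields scale as 1/r³ in the far field; the geometry is the same at both points.
B₂ = B₁ · (r₁/r₂)³ = 2.03×10⁻⁸ · (0.611/2.44)³.
(r₁/r₂)³ = (0.2504)³ = 0.0157.
B₂ ≈ 3.187×10⁻¹⁰ T.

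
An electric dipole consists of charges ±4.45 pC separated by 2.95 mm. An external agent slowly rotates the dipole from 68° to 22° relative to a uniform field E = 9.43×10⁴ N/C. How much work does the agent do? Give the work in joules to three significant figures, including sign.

W ≈ -6.84×10⁻¹⁰ J

Dipole moment p = qd = (4.45×10⁻¹² C)(0.00295 m) = 1.313×10⁻¹⁴ C·m.
W_ext = ΔU = U(θ₂) − U(θ₁) = −pE cosθ₂ − (−pE cosθ₁) = pE(cosθ₁ − cosθ₂).
W = (1.313×10⁻¹⁴)(9.43×10⁴)·(cos68° − cos22°) = (1.238×10⁻⁹)·(-0.5526) = -6.842×10⁻¹⁰ J.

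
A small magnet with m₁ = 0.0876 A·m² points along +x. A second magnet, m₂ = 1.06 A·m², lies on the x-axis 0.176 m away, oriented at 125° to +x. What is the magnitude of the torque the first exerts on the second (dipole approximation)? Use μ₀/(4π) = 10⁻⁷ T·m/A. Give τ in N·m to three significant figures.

τ ≈ 2.79×10⁻⁶ N·m

Dipole B is on the axis of dipole A, so B₁ there is axial: B₁ = (μ₀/4π)·2m₁/r³ along +x.
B₁ = 2(10⁻⁷)(0.0876)/(0.176)³ = 3.214×10⁻⁶ T.
τ = m₂ B₁ sinθ.
τ = (1.06)(3.214×10⁻⁶)·sin125° = 2.790×10⁻⁶ N·m.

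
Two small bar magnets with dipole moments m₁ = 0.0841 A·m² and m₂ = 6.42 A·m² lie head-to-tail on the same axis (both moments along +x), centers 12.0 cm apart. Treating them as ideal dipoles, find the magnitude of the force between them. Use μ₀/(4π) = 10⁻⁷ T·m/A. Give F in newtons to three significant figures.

F ≈ 0.00156 N

On-axis B of dipole 1: B = (μ₀/4π)·2m₁/r³. Force on dipole 2: F = m₂·dB/dr.
dB/dr = −(μ₀/4π)·6m₁/r⁴, so |F| = (μ₀/4π)·6m₁m₂/r⁴.
F = 6(10⁻⁷)(0.0841)(6.42)/(0.120)⁴ = 0.001562 N.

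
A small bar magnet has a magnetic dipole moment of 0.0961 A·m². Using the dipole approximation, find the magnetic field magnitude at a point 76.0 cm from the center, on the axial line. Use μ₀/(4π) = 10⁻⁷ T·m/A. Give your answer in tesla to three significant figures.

B ≈ 4.38×10⁻⁸ T

On axis B = (μ₀/4π)·2m/r³.
B = 2·(10⁻⁷)·(0.0961) / (0.760)³ = 4.378×10⁻⁸ T.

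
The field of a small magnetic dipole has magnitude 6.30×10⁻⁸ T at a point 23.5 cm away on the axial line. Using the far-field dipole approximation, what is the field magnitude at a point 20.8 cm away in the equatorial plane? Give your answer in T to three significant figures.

Dipole fields scale as 1/r³ in the far field.
The axial field is twice the equatorial field at the same r, so the geometry factor is 1/2.
B₂ = B₁ · (1/2) · (r₁/r₂)³ = 6.30×10⁻⁸ · 0.5 · (23.5/20.8)³.
(r₁/r₂)³ = (1.13)³ = 1.442.
B₂ ≈ 4.543×10⁻⁸ T.

B ≈ 4.54×10⁻⁸ T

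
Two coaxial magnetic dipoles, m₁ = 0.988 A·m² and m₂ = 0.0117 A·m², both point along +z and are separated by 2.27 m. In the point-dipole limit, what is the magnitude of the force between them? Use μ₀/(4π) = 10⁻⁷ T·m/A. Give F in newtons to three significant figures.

F ≈ 2.61×10⁻¹⁰ N

On-axis B of dipole 1: B = (μ₀/4π)·2m₁/r³. Force on dipole 2: F = m₂·dB/dr.
dB/dr = −(μ₀/4π)·6m₁/r⁴, so |F| = (μ₀/4π)·6m₁m₂/r⁴.
F = 6(10⁻⁷)(0.988)(0.0117)/(2.27)⁴ = 2.612×10⁻¹⁰ N.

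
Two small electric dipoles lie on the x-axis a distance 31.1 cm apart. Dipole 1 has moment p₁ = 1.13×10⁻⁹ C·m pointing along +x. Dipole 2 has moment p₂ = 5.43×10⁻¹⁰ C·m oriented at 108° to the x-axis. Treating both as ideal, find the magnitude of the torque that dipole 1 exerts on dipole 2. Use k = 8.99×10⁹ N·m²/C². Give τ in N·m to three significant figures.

τ ≈ 3.49×10⁻⁷ N·m

The second dipole sits on the axis of the first, so the field there is axial: E₁ = 2kp₁/r³ along +x.
E₁ = 2(8.99×10⁹)(1.13×10⁻⁹)/(0.311)³ = 675.4 N/C.
Torque on the second dipole: τ = p₂ E₁ sinθ.
τ = (5.43×10⁻¹⁰)(675.4)·sin108° = 3.488×10⁻⁷ N·m.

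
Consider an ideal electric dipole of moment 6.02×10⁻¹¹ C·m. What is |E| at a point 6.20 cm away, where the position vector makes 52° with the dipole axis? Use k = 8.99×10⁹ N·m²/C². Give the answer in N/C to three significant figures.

At angle θ the dipole field magnitude is E = (kp/r³)·√(1 + 3cos²θ).
kp/r³ = (8.99×10⁹)(6.02×10⁻¹¹) / (0.0620)³ = 2271 N/C.
√(1 + 3cos²52°) = √(1 + 3·0.3790) = √2.1371 ≈ 1.4619.
E ≈ 2271 × 1.462 = 3320 N/C.

E ≈ 3320 N/C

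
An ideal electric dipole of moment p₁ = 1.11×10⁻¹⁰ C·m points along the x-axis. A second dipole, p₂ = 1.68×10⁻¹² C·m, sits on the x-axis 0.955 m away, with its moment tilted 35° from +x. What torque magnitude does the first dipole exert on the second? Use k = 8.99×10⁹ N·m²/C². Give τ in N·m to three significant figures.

The second dipole sits on the axis of the first, so the field there is axial: E₁ = 2kp₁/r³ along +x.
E₁ = 2(8.99×10⁹)(1.11×10⁻¹⁰)/(0.955)³ = 2.291 N/C.
Torque on the second dipole: τ = p₂ E₁ sinθ.
τ = (1.68×10⁻¹²)(2.291)·sin35° = 2.208×10⁻¹² N·m.

τ ≈ 2.21×10⁻¹² N·m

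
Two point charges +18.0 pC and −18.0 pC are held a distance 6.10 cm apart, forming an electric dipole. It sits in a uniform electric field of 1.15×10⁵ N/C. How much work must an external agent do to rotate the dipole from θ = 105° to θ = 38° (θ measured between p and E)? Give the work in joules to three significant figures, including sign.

W ≈ -1.32×10⁻⁷ J

Dipole moment p = qd = (1.80×10⁻¹¹ C)(0.0610 m) = 1.098×10⁻¹² C·m.
W_ext = ΔU = U(θ₂) − U(θ₁) = −pE cosθ₂ − (−pE cosθ₁) = pE(cosθ₁ − cosθ₂).
W = (1.098×10⁻¹²)(1.15×10⁵)·(cos105° − cos38°) = (1.263×10⁻⁷)·(-1.0468) = -1.322×10⁻⁷ J.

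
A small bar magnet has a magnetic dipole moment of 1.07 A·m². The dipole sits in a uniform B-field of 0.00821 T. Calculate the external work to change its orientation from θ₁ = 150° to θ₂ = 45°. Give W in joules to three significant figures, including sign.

W ≈ -0.0138 J

W_ext = ΔU = −mB cosθ₂ + mB cosθ₁ = mB(cosθ₁ − cosθ₂).
W = (1.07)(0.00821)·(cos150° − cos45°) = (0.008785)·(-1.5731) = -0.01382 J.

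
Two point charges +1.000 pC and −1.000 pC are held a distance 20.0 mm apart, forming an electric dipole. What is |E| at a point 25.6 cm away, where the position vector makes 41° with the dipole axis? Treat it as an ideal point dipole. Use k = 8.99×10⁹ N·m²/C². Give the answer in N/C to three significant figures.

E ≈ 0.0176 N/C

Dipole moment p = qd = (1.00×10⁻¹² C)(0.0200 m) = 2.00×10⁻¹⁴ C·m.
At angle θ the dipole field magnitude is E = (kp/r³)·√(1 + 3cos²θ).
kp/r³ = (8.99×10⁹)(2.00×10⁻¹⁴) / (0.256)³ = 0.01072 N/C.
√(1 + 3cos²41°) = √(1 + 3·0.5696) = √2.7088 ≈ 1.6458.
E ≈ 0.01072 × 1.646 = 0.01764 N/C.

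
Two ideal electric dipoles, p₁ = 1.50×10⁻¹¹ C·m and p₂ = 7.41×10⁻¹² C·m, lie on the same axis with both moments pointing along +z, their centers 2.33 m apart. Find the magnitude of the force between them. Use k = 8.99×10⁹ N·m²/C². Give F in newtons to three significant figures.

On-axis field of dipole 1 at distance r: E = 2kp₁/r³. Force on dipole 2 is F = p₂·dE/dr (gradient along axis).
dE/dr = −6kp₁/r⁴, so |F| = 6kp₁p₂/r⁴ (attractive for aligned moments).
F = 6(8.99×10⁹)(1.50×10⁻¹¹)(7.41×10⁻¹²)/(2.33)⁴ = 2.034×10⁻¹³ N.

F ≈ 2.03×10⁻¹³ N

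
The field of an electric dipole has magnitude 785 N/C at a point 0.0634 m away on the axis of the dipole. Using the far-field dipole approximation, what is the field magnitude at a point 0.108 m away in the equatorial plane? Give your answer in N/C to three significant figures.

E ≈ 79.4 N/C

Dipole fields scale as 1/r³ in the far field.
The axial field is twice the equatorial field at the same r, so the geometry factor is 1/2.
E₂ = E₁ · (1/2) · (r₁/r₂)³ = 785 · 0.5 · (0.0634/0.108)³.
(r₁/r₂)³ = (0.587)³ = 0.2023.
E₂ ≈ 79.40 N/C.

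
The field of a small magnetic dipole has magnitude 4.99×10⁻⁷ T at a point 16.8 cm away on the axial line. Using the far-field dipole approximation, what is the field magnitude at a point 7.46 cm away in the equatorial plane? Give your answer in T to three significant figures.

B ≈ 2.85×10⁻⁶ T

Dipole fields scale as 1/r³ in the far field.
The axial field is twice the equatorial field at the same r, so the geometry factor is 1/2.
B₂ = B₁ · (1/2) · (r₁/r₂)³ = 4.99×10⁻⁷ · 0.5 · (16.8/7.46)³.
(r₁/r₂)³ = (2.252)³ = 11.42.
B₂ ≈ 2.850×10⁻⁶ T.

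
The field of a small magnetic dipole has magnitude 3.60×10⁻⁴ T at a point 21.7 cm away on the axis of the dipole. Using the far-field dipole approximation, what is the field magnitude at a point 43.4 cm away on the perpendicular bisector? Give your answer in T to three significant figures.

Dipole fields scale as 1/r³ in the far field.
The axial field is twice the equatorial field at the same r, so the geometry factor is 1/2.
B₂ = B₁ · (1/2) · (r₁/r₂)³ = 3.60×10⁻⁴ · 0.5 · (21.7/43.4)³.
(r₁/r₂)³ = (0.5)³ = 0.125.
B₂ ≈ 2.250×10⁻⁵ T.

B ≈ 2.25×10⁻⁵ T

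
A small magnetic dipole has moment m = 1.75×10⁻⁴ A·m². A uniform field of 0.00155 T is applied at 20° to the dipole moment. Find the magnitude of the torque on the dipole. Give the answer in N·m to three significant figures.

τ ≈ 9.28×10⁻⁸ N·m

Torque on a magnetic dipole: τ = mB sinθ.
τ = (1.75×10⁻⁴)(0.00155)·sin20° = 9.277×10⁻⁸ N·m.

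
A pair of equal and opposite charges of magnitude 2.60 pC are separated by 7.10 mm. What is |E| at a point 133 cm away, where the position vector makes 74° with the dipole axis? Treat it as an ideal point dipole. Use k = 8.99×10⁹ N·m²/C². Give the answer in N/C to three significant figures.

E ≈ 7.82×10⁻⁵ N/C

Dipole moment p = qd = (2.60×10⁻¹² C)(0.00710 m) = 1.846×10⁻¹⁴ C·m.
At angle θ the dipole field magnitude is E = (kp/r³)·√(1 + 3cos²θ).
kp/r³ = (8.99×10⁹)(1.846×10⁻¹⁴) / (1.33)³ = 7.054×10⁻⁵ N/C.
√(1 + 3cos²74°) = √(1 + 3·0.0760) = √1.2279 ≈ 1.1081.
E ≈ 7.054×10⁻⁵ × 1.108 = 7.817×10⁻⁵ N/C.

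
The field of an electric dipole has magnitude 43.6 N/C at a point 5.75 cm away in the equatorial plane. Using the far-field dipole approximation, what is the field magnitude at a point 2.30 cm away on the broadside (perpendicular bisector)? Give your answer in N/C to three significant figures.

Dipole fields scale as 1/r³ in the far field; the geometry is the same at both points.
E₂ = E₁ · (r₁/r₂)³ = 43.6 · (5.75/2.30)³.
(r₁/r₂)³ = (2.5)³ = 15.62.
E₂ ≈ 681.2 N/C.

E ≈ 681 N/C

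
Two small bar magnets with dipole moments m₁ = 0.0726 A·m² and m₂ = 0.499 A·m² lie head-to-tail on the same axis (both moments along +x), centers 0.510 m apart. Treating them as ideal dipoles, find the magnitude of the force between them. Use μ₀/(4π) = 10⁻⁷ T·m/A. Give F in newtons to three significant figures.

On-axis B of dipole 1: B = (μ₀/4π)·2m₁/r³. Force on dipole 2: F = m₂·dB/dr.
dB/dr = −(μ₀/4π)·6m₁/r⁴, so |F| = (μ₀/4π)·6m₁m₂/r⁴.
F = 6(10⁻⁷)(0.0726)(0.499)/(0.510)⁴ = 3.213×10⁻⁷ N.

F ≈ 3.21×10⁻⁷ N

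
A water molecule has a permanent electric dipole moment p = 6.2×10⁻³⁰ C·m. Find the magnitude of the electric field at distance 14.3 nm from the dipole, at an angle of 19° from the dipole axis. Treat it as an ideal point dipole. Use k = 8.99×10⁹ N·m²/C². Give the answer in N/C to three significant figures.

At angle θ the dipole field magnitude is E = (kp/r³)·√(1 + 3cos²θ).
kp/r³ = (8.99×10⁹)(6.20×10⁻³⁰) / (1.43×10⁻⁸)³ = 1.906×10⁴ N/C.
√(1 + 3cos²19°) = √(1 + 3·0.8940) = √3.6820 ≈ 1.9189.
E ≈ 1.906×10⁴ × 1.919 = 3.658×10⁴ N/C.

E ≈ 3.66×10⁴ N/C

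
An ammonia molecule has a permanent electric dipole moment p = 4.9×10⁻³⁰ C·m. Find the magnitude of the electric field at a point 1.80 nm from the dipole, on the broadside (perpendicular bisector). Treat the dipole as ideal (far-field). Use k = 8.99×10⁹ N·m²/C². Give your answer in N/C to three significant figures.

In the equatorial plane E = kp/r³.
E = (8.99×10⁹)(4.90×10⁻³⁰) / (1.80×10⁻⁹)³ = 7.553×10⁶ N/C.

E ≈ 7.55×10⁶ N/C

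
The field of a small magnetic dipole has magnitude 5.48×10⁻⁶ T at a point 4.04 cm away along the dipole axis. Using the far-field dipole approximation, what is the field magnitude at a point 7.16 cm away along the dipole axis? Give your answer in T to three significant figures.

B ≈ 9.84×10⁻⁷ T

Dipole fields scale as 1/r³ in the far field; the geometry is the same at both points.
B₂ = B₁ · (r₁/r₂)³ = 5.48×10⁻⁶ · (4.04/7.16)³.
(r₁/r₂)³ = (0.5642)³ = 0.1796.
B₂ ≈ 9.844×10⁻⁷ T.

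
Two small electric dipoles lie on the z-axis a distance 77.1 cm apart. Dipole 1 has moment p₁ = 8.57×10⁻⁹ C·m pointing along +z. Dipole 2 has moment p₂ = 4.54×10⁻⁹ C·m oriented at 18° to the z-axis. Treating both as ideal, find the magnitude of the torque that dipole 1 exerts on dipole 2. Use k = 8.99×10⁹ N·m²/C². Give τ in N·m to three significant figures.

The second dipole sits on the axis of the first, so the field there is axial: E₁ = 2kp₁/r³ along +z.
E₁ = 2(8.99×10⁹)(8.57×10⁻⁹)/(0.771)³ = 336.2 N/C.
Torque on the second dipole: τ = p₂ E₁ sinθ.
τ = (4.54×10⁻⁹)(336.2)·sin18° = 4.717×10⁻⁷ N·m.

τ ≈ 4.72×10⁻⁷ N·m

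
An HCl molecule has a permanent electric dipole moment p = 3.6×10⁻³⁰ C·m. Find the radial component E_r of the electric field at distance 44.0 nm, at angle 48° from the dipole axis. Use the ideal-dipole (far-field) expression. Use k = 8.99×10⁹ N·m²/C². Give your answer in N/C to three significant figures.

For a dipole, E_r = (2kp cosθ)/r³.
kp/r³ = (8.99×10⁹)(3.60×10⁻³⁰)/(4.40×10⁻⁸)³ = 379.9 N/C.
E_r = 2·379.9·cos48° = 508.4 N/C.

E_r ≈ 508 N/C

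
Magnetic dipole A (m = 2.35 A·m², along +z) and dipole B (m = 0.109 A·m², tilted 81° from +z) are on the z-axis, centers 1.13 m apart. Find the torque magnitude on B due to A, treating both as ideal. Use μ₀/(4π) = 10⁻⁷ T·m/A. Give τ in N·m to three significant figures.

τ ≈ 3.51×10⁻⁸ N·m

Dipole B is on the axis of dipole A, so B₁ there is axial: B₁ = (μ₀/4π)·2m₁/r³ along +z.
B₁ = 2(10⁻⁷)(2.35)/(1.13)³ = 3.257×10⁻⁷ T.
τ = m₂ B₁ sinθ.
τ = (0.109)(3.257×10⁻⁷)·sin81° = 3.507×10⁻⁸ N·m.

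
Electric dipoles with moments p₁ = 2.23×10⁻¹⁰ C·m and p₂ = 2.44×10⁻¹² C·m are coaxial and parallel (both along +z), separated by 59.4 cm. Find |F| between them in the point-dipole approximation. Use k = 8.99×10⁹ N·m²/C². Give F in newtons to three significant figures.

On-axis field of dipole 1 at distance r: E = 2kp₁/r³. Force on dipole 2 is F = p₂·dE/dr (gradient along axis).
dE/dr = −6kp₁/r⁴, so |F| = 6kp₁p₂/r⁴ (attractive for aligned moments).
F = 6(8.99×10⁹)(2.23×10⁻¹⁰)(2.44×10⁻¹²)/(0.594)⁴ = 2.358×10⁻¹⁰ N.

F ≈ 2.36×10⁻¹⁰ N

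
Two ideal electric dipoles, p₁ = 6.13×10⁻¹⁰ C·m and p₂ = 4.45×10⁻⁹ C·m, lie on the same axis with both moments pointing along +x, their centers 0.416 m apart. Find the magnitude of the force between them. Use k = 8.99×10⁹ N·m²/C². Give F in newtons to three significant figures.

On-axis field of dipole 1 at distance r: E = 2kp₁/r³. Force on dipole 2 is F = p₂·dE/dr (gradient along axis).
dE/dr = −6kp₁/r⁴, so |F| = 6kp₁p₂/r⁴ (attractive for aligned moments).
F = 6(8.99×10⁹)(6.13×10⁻¹⁰)(4.45×10⁻⁹)/(0.416)⁴ = 4.913×10⁻⁶ N.

F ≈ 4.91×10⁻⁶ N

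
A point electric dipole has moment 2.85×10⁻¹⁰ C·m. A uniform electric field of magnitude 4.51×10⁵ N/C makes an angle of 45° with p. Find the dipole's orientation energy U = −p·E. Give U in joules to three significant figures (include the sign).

U ≈ -9.09×10⁻⁵ J

U = −p·E = −pE cosθ.
U = −(2.85×10⁻¹⁰)(4.51×10⁵)·cos45° = -9.089×10⁻⁵ J.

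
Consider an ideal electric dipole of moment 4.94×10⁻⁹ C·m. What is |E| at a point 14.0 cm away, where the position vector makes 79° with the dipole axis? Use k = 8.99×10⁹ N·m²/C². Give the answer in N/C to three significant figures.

E ≈ 1.70×10⁴ N/C

At angle θ the dipole field magnitude is E = (kp/r³)·√(1 + 3cos²θ).
kp/r³ = (8.99×10⁹)(4.94×10⁻⁹) / (0.140)³ = 1.618×10⁴ N/C.
√(1 + 3cos²79°) = √(1 + 3·0.0364) = √1.1092 ≈ 1.0532.
E ≈ 1.618×10⁴ × 1.053 = 1.705×10⁴ N/C.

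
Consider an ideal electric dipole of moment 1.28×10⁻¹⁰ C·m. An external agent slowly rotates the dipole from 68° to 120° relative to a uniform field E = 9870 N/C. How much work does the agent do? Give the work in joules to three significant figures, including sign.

W_ext = ΔU = U(θ₂) − U(θ₁) = −pE cosθ₂ − (−pE cosθ₁) = pE(cosθ₁ − cosθ₂).
W = (1.28×10⁻¹⁰)(9870)·(cos68° − cos120°) = (1.263×10⁻⁶)·(+0.8746) = 1.105×10⁻⁶ J.

W ≈ 1.10×10⁻⁶ J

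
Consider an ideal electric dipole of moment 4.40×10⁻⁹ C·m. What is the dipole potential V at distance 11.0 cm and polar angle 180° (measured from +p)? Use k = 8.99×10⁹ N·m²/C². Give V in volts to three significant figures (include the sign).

The dipole potential is V = kp cosθ / r².
V = (8.99×10⁹)(4.40×10⁻⁹)·cos180° / (0.110)² = -3269 V.

V ≈ -3270 V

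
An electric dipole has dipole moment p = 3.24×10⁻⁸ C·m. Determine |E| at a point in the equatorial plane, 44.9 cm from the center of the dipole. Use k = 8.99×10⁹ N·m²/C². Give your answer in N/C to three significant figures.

In the equatorial plane E = kp/r³.
E = (8.99×10⁹)(3.24×10⁻⁸) / (0.449)³ = 3218 N/C.

E ≈ 3220 N/C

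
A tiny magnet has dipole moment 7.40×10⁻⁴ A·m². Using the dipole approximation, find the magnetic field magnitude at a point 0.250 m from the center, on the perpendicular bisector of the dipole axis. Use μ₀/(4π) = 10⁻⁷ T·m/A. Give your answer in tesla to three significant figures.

B ≈ 4.74×10⁻⁹ T

In the equatorial plane B = (μ₀/4π)·m/r³ (half the axial value).
B = (10⁻⁷)·(7.40×10⁻⁴) / (0.250)³ = 4.736×10⁻⁹ T.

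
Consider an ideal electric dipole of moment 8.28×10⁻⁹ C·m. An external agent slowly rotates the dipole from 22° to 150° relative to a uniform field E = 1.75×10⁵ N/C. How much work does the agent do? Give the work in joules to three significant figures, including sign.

W ≈ 0.00260 J

W_ext = ΔU = U(θ₂) − U(θ₁) = −pE cosθ₂ − (−pE cosθ₁) = pE(cosθ₁ − cosθ₂).
W = (8.28×10⁻⁹)(1.75×10⁵)·(cos22° − cos150°) = (0.001449)·(+1.7932) = 0.002598 J.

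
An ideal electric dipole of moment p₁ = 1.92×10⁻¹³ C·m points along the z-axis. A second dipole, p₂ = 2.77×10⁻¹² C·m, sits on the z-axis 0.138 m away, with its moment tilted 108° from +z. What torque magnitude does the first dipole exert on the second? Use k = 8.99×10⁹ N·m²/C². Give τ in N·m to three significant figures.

The second dipole sits on the axis of the first, so the field there is axial: E₁ = 2kp₁/r³ along +z.
E₁ = 2(8.99×10⁹)(1.92×10⁻¹³)/(0.138)³ = 1.314 N/C.
Torque on the second dipole: τ = p₂ E₁ sinθ.
τ = (2.77×10⁻¹²)(1.314)·sin108° = 3.461×10⁻¹² N·m.

τ ≈ 3.46×10⁻¹² N·m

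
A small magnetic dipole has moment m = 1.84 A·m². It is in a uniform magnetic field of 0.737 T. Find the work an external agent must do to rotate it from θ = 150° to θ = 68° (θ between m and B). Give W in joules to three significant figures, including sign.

W_ext = ΔU = −mB cosθ₂ + mB cosθ₁ = mB(cosθ₁ − cosθ₂).
W = (1.84)(0.737)·(cos150° − cos68°) = (1.356)·(-1.2406) = -1.682 J.

W ≈ -1.68 J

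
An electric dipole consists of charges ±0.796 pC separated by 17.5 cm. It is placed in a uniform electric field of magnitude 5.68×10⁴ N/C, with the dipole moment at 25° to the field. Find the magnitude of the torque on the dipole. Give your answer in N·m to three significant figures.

Dipole moment p = qd = (7.96×10⁻¹³ C)(0.175 m) = 1.393×10⁻¹³ C·m.
Torque on an electric dipole: τ = pE sinθ.
τ = (1.393×10⁻¹³)(5.68×10⁴)·sin25° = 3.344×10⁻⁹ N·m.

τ ≈ 3.34×10⁻⁹ N·m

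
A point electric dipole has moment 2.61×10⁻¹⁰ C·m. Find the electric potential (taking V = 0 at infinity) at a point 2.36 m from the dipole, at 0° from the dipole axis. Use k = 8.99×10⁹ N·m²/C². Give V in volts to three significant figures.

The dipole potential is V = kp cosθ / r².
V = (8.99×10⁹)(2.61×10⁻¹⁰)·cos0° / (2.36)² = 0.4213 V.

V ≈ 0.421 V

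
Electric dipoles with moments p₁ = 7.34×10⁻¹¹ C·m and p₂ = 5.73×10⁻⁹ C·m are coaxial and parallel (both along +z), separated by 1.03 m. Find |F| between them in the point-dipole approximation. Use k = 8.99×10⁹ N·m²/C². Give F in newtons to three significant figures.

F ≈ 2.02×10⁻⁸ N

On-axis field of dipole 1 at distance r: E = 2kp₁/r³. Force on dipole 2 is F = p₂·dE/dr (gradient along axis).
dE/dr = −6kp₁/r⁴, so |F| = 6kp₁p₂/r⁴ (attractive for aligned moments).
F = 6(8.99×10⁹)(7.34×10⁻¹¹)(5.73×10⁻⁹)/(1.03)⁴ = 2.016×10⁻⁸ N.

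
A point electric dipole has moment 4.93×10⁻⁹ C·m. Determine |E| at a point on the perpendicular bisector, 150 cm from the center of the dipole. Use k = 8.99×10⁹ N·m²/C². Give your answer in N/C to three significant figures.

In the equatorial plane E = kp/r³.
E = (8.99×10⁹)(4.93×10⁻⁹) / (1.50)³ = 13.13 N/C.

E ≈ 13.1 N/C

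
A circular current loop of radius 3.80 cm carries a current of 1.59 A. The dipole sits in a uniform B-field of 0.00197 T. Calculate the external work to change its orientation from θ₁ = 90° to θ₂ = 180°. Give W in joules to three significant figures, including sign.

Magnetic moment m = IA = Iπa² = (1.59)·π·(0.0380)² = 0.007213 A·m².
W_ext = ΔU = −mB cosθ₂ + mB cosθ₁ = mB(cosθ₁ − cosθ₂).
W = (0.007213)(0.00197)·(cos90° − cos180°) = (1.421×10⁻⁵)·(+1.0000) = 1.421×10⁻⁵ J.

W ≈ 1.42×10⁻⁵ J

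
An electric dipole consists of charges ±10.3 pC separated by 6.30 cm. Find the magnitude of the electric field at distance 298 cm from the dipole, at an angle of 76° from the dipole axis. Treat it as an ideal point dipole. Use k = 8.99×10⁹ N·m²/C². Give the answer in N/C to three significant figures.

Dipole moment p = qd = (1.03×10⁻¹¹ C)(0.0630 m) = 6.489×10⁻¹³ C·m.
At angle θ the dipole field magnitude is E = (kp/r³)·√(1 + 3cos²θ).
kp/r³ = (8.99×10⁹)(6.489×10⁻¹³) / (2.98)³ = 2.204×10⁻⁴ N/C.
√(1 + 3cos²76°) = √(1 + 3·0.0585) = √1.1756 ≈ 1.0842.
E ≈ 2.204×10⁻⁴ × 1.084 = 2.390×10⁻⁴ N/C.

E ≈ 2.39×10⁻⁴ N/C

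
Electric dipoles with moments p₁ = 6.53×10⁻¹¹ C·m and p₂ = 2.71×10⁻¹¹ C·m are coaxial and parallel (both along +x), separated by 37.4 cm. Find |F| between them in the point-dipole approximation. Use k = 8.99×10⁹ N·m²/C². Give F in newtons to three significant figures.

On-axis field of dipole 1 at distance r: E = 2kp₁/r³. Force on dipole 2 is F = p₂·dE/dr (gradient along axis).
dE/dr = −6kp₁/r⁴, so |F| = 6kp₁p₂/r⁴ (attractive for aligned moments).
F = 6(8.99×10⁹)(6.53×10⁻¹¹)(2.71×10⁻¹¹)/(0.374)⁴ = 4.879×10⁻⁹ N.

F ≈ 4.88×10⁻⁹ N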